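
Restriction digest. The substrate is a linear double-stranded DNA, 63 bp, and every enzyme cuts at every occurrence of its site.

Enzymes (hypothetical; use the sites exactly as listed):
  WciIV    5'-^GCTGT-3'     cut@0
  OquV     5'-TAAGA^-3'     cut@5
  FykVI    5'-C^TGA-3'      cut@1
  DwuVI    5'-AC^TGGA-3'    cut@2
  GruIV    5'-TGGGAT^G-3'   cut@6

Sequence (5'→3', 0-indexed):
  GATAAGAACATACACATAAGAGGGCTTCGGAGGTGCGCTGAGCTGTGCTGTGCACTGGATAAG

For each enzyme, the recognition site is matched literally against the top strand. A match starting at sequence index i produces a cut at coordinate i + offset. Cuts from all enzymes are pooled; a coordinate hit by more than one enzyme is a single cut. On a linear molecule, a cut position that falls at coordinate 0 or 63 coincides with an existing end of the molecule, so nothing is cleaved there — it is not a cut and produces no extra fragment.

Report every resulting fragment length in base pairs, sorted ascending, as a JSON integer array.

[3,5,7,8,9,14,17]

Per-enzyme occurrences:
  WciIV (GCTGT, off=0): starts [41, 46] → cuts [41, 46]
  OquV (TAAGA, off=5): starts [2, 16] → cuts [7, 21]
  FykVI (CTGA, off=1): starts [37] → cuts [38]
  DwuVI (ACTGGA, off=2): starts [53] → cuts [55]
  GruIV (TGGGATG, off=6): no sites

Pooled cuts: [7, 21, 38, 41, 46, 55]

Fragments:
  [0,7): 7 bp
  [7,21): 14 bp
  [21,38): 17 bp
  [38,41): 3 bp
  [41,46): 5 bp
  [46,55): 9 bp
  [55,63): 8 bp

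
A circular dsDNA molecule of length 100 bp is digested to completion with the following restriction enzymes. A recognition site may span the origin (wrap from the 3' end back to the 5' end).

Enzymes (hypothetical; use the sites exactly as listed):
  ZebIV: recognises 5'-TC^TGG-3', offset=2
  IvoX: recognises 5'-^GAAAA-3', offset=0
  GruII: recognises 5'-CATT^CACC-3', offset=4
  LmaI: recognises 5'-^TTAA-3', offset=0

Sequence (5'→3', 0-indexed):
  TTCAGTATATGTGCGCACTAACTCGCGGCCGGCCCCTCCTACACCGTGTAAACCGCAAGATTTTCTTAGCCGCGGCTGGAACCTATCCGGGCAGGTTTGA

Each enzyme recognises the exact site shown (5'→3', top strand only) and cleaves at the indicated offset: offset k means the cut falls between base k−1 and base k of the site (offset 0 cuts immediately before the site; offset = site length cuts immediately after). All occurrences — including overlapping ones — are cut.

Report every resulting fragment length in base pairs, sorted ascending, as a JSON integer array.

Per-enzyme occurrences:
  ZebIV (TCTGG, off=2): no sites
  IvoX (GAAAA, off=0): no sites
  GruII (CATTCACC, off=4): no sites
  LmaI (TTAA, off=0): no sites

All cut coordinates (distinct, sorted): ∅

Fragment lengths:
  no cuts → one circular fragment of 100 bp

[100]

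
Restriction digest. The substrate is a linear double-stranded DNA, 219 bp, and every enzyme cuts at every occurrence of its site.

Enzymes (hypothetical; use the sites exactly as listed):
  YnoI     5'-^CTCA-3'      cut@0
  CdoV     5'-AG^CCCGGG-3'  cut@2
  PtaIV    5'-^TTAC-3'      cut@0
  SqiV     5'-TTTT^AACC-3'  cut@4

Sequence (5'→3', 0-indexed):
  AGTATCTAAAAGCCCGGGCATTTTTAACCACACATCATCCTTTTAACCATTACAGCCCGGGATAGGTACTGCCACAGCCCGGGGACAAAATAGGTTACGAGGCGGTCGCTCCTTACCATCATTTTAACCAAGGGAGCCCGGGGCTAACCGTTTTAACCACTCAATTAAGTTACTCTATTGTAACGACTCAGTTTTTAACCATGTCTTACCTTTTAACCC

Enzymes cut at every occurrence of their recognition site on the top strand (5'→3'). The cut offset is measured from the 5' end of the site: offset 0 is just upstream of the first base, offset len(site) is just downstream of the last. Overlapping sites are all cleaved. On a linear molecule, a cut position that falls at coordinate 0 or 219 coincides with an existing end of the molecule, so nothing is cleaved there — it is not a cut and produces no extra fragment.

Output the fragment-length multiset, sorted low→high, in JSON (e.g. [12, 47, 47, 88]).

[5,5,5,6,9,9,10,10,11,12,13,13,17,17,18,18,19,22]

Scan for sites:
  YnoI (CTCA, off=0): starts [159, 186] → cuts [159, 186]
  CdoV (AGCCCGGG, off=2): starts [10, 53, 75, 134] → cuts [12, 55, 77, 136]
  PtaIV (TTAC, off=0): starts [49, 94, 112, 169, 205] → cuts [49, 94, 112, 169, 205]
  SqiV (TTTTAACC, off=4): starts [21, 40, 121, 150, 192, 210] → cuts [25, 44, 125, 154, 196, 214]

All cut coordinates (distinct, sorted): [12, 25, 44, 49, 55, 77, 94, 112, 125, 136, 154, 159, 169, 186, 196, 205, 214]

Fragment lengths:
  [0,12): 12 bp
  [12,25): 13 bp
  [25,44): 19 bp
  [44,49): 5 bp
  [49,55): 6 bp
  [55,77): 22 bp
  [77,94): 17 bp
  [94,112): 18 bp
  [112,125): 13 bp
  [125,136): 11 bp
  [136,154): 18 bp
  [154,159): 5 bp
  [159,169): 10 bp
  [169,186): 17 bp
  [186,196): 10 bp
  [196,205): 9 bp
  [205,214): 9 bp
  [214,219): 5 bp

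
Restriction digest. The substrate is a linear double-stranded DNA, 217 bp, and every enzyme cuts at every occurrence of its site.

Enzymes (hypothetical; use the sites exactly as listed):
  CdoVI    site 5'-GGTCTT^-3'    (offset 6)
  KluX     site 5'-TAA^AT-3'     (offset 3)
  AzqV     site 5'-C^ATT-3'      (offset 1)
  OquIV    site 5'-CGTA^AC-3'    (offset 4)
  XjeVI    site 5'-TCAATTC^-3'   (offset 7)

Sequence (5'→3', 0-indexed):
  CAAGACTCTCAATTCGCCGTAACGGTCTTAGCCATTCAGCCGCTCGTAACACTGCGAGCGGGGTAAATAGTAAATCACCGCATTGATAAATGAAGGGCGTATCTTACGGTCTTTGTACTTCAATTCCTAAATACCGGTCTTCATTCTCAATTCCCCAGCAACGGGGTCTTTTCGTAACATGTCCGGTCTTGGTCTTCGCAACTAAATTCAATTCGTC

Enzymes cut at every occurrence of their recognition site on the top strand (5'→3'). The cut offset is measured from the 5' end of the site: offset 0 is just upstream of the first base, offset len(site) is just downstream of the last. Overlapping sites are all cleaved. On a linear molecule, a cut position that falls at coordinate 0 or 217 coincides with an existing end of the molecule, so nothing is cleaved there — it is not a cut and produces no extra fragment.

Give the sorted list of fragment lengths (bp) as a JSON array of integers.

[1,3,4,4,6,6,6,7,8,8,8,9,9,11,11,13,14,15,15,17,18,24]

Per-enzyme occurrences:
  CdoVI (GGTCTT, off=6): starts [23, 107, 135, 164, 184, 190] → cuts [29, 113, 141, 170, 190, 196]
  KluX (TAAAT, off=3): starts [63, 70, 86, 127, 202] → cuts [66, 73, 89, 130, 205]
  AzqV (CATT, off=1): starts [32, 80, 141] → cuts [33, 81, 142]
  OquIV (CGTAAC, off=4): starts [17, 44, 172] → cuts [21, 48, 176]
  XjeVI (TCAATTC, off=7): starts [8, 119, 146, 207] → cuts [15, 126, 153, 214]

Pooled cuts: [15, 21, 29, 33, 48, 66, 73, 81, 89, 113, 126, 130, 141, 142, 153, 170, 176, 190, 196, 205, 214]

Fragment lengths:
  [0,15): 15 bp
  [15,21): 6 bp
  [21,29): 8 bp
  [29,33): 4 bp
  [33,48): 15 bp
  [48,66): 18 bp
  [66,73): 7 bp
  [73,81): 8 bp
  [81,89): 8 bp
  [89,113): 24 bp
  [113,126): 13 bp
  [126,130): 4 bp
  [130,141): 11 bp
  [141,142): 1 bp
  [142,153): 11 bp
  [153,170): 17 bp
  [170,176): 6 bp
  [176,190): 14 bp
  [190,196): 6 bp
  [196,205): 9 bp
  [205,214): 9 bp
  [214,217): 3 bp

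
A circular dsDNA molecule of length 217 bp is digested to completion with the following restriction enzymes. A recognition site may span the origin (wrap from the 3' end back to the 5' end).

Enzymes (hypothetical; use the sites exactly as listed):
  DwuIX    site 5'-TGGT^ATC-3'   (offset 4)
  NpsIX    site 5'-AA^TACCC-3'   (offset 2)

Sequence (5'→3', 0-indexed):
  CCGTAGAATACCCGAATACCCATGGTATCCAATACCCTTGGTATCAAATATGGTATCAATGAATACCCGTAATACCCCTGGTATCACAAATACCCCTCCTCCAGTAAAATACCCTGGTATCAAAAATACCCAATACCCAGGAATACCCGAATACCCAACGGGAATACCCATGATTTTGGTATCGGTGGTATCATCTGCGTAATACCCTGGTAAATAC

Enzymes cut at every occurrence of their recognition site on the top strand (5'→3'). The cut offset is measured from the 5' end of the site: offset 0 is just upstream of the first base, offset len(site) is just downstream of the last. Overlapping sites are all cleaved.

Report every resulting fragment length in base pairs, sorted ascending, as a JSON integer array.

Scan for sites:
  DwuIX TGGTATC/4: at [22, 38, 50, 78, 114, 176, 185] ⇒ [26, 42, 54, 82, 118, 180, 189]
  NpsIX AATACCC/2: at [6, 14, 30, 61, 70, 88, 107, 124, 131, 141, 149, 162, 200, 212] ⇒ [8, 16, 32, 63, 72, 90, 109, 126, 133, 143, 151, 164, 202, 214]

All cut coordinates (distinct, sorted): [8, 16, 26, 32, 42, 54, 63, 72, 82, 90, 109, 118, 126, 133, 143, 151, 164, 180, 189, 202, 214]

Fragments:
  8→16: 8 bp
  16→26: 10 bp
  26→32: 6 bp
  32→42: 10 bp
  42→54: 12 bp
  54→63: 9 bp
  63→72: 9 bp
  72→82: 10 bp
  82→90: 8 bp
  90→109: 19 bp
  109→118: 9 bp
  118→126: 8 bp
  126→133: 7 bp
  133→143: 10 bp
  143→151: 8 bp
  151→164: 13 bp
  164→180: 16 bp
  180→189: 9 bp
  189→202: 13 bp
  202→214: 12 bp
  214→8 (wrap): 217-214+8 = 11 bp

[6,7,8,8,8,8,9,9,9,9,10,10,10,10,11,12,12,13,13,16,19]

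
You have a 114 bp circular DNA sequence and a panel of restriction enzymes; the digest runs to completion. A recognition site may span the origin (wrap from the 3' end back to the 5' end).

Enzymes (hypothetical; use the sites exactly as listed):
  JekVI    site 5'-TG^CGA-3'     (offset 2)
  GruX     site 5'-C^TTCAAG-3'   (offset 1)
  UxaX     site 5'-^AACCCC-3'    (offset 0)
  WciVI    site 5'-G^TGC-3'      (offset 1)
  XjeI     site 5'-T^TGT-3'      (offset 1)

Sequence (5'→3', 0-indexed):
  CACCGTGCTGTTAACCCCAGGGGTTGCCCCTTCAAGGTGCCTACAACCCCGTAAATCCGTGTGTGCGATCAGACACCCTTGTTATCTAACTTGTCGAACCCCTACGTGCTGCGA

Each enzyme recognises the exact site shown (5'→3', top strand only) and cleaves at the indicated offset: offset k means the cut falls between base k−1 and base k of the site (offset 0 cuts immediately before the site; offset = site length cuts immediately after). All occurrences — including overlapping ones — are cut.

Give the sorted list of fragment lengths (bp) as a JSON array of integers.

Site scan:
  JekVI TGCGA/2: at [63, 109] ⇒ [65, 111]
  GruX CTTCAAG/1: at [29] ⇒ [30]
  UxaX AACCCC/0: at [12, 44, 96] ⇒ [12, 44, 96]
  WciVI GTGC/1: at [4, 36, 62, 105] ⇒ [5, 37, 63, 106]
  XjeI TTGT/1: at [78, 90] ⇒ [79, 91]

All cut coordinates (distinct, sorted): [5, 12, 30, 37, 44, 63, 65, 79, 91, 96, 106, 111]

Fragments:
  5→12: 7 bp
  12→30: 18 bp
  30→37: 7 bp
  37→44: 7 bp
  44→63: 19 bp
  63→65: 2 bp
  65→79: 14 bp
  79→91: 12 bp
  91→96: 5 bp
  96→106: 10 bp
  106→111: 5 bp
  111→5 (wrap): 114-111+5 = 8 bp

[2,5,5,7,7,7,8,10,12,14,18,19]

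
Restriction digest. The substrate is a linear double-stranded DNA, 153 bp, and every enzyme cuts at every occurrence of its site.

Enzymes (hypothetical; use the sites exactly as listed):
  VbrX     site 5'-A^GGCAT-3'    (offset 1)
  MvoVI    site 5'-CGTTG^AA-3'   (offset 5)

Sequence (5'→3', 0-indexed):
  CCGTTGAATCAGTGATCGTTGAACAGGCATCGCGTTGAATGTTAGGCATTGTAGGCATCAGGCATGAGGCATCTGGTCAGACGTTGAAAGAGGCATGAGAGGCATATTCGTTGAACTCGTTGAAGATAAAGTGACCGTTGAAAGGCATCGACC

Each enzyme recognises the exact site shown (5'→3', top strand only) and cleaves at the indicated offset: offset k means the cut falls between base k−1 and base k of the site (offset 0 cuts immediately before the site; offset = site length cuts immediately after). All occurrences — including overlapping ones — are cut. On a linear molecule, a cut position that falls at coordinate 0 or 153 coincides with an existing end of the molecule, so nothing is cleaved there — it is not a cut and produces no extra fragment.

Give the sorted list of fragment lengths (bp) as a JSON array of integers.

[3,4,5,6,7,7,7,9,9,9,10,12,13,15,18,19]

Per-enzyme occurrences:
  VbrX AGGCAT/1: at [24, 43, 52, 59, 66, 90, 99, 142] ⇒ [25, 44, 53, 60, 67, 91, 100, 143]
  MvoVI CGTTGAA/5: at [1, 16, 32, 81, 108, 117, 135] ⇒ [6, 21, 37, 86, 113, 122, 140]

All cut coordinates (distinct, sorted): [6, 21, 25, 37, 44, 53, 60, 67, 86, 91, 100, 113, 122, 140, 143]

Fragment lengths:
  [0,6): 6 bp
  [6,21): 15 bp
  [21,25): 4 bp
  [25,37): 12 bp
  [37,44): 7 bp
  [44,53): 9 bp
  [53,60): 7 bp
  [60,67): 7 bp
  [67,86): 19 bp
  [86,91): 5 bp
  [91,100): 9 bp
  [100,113): 13 bp
  [113,122): 9 bp
  [122,140): 18 bp
  [140,143): 3 bp
  [143,153): 10 bp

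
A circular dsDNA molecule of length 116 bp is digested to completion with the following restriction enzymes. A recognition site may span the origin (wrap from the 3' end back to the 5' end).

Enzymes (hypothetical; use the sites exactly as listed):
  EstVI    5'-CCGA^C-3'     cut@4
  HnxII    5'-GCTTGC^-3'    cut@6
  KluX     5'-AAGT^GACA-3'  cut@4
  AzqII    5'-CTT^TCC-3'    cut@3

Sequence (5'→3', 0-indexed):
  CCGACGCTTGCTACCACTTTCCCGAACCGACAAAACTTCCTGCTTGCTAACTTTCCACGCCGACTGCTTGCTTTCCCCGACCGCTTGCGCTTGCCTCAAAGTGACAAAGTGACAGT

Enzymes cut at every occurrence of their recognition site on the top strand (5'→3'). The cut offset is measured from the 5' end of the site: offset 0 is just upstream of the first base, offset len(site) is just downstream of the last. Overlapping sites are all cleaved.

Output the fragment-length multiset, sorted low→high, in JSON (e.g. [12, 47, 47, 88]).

Scan for sites:
  EstVI (CCGAC, off=4): starts [0, 26, 59, 76] → cuts [4, 30, 63, 80]
  HnxII (GCTTGC, off=6): starts [5, 41, 65, 82, 88] → cuts [11, 47, 71, 88, 94]
  KluX (AAGTGACA, off=4): starts [98, 106] → cuts [102, 110]
  AzqII (CTTTCC, off=3): starts [16, 50, 70] → cuts [19, 53, 73]

Pooled cuts: [4, 11, 19, 30, 47, 53, 63, 71, 73, 80, 88, 94, 102, 110]

Fragments:
  4→11: 7 bp
  11→19: 8 bp
  19→30: 11 bp
  30→47: 17 bp
  47→53: 6 bp
  53→63: 10 bp
  63→71: 8 bp
  71→73: 2 bp
  73→80: 7 bp
  80→88: 8 bp
  88→94: 6 bp
  94→102: 8 bp
  102→110: 8 bp
  110→4 (wrap): 116-110+4 = 10 bp

[2,6,6,7,7,8,8,8,8,8,10,10,11,17]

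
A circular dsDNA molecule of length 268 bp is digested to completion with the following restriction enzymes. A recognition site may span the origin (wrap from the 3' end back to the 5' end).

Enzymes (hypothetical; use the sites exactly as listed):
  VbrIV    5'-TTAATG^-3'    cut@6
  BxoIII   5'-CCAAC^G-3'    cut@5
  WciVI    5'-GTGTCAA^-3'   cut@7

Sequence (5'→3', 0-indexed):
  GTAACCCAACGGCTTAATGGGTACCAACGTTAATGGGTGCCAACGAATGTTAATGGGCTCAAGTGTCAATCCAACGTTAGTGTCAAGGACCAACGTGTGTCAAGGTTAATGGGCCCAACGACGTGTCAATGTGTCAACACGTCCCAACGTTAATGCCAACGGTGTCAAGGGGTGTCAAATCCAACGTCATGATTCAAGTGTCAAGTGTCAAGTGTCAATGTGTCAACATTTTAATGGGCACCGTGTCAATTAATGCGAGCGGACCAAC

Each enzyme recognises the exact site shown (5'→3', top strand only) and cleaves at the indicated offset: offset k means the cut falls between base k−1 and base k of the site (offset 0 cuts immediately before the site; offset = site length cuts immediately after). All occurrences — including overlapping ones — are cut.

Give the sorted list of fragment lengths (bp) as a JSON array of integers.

[5,6,6,7,7,7,7,7,8,8,8,8,8,8,9,9,9,9,10,10,10,10,11,11,11,13,13,14,19]

Per-enzyme occurrences:
  VbrIV TTAATG/6: at [13, 29, 49, 105, 149, 230, 249] ⇒ [19, 35, 55, 111, 155, 236, 255]
  BxoIII CCAACG/5: at [5, 23, 39, 70, 89, 114, 143, 155, 180, 263] ⇒ [0, 10, 28, 44, 75, 94, 119, 148, 160, 185]
  WciVI GTGTCAA/7: at [62, 79, 96, 122, 130, 161, 171, 197, 204, 211, 219, 242] ⇒ [69, 86, 103, 129, 137, 168, 178, 204, 211, 218, 226, 249]

All cut coordinates (distinct, sorted): [0, 10, 19, 28, 35, 44, 55, 69, 75, 86, 94, 103, 111, 119, 129, 137, 148, 155, 160, 168, 178, 185, 204, 211, 218, 226, 236, 249, 255]

Fragments:
  0→10: 10 bp
  10→19: 9 bp
  19→28: 9 bp
  28→35: 7 bp
  35→44: 9 bp
  44→55: 11 bp
  55→69: 14 bp
  69→75: 6 bp
  75→86: 11 bp
  86→94: 8 bp
  94→103: 9 bp
  103→111: 8 bp
  111→119: 8 bp
  119→129: 10 bp
  129→137: 8 bp
  137→148: 11 bp
  148→155: 7 bp
  155→160: 5 bp
  160→168: 8 bp
  168→178: 10 bp
  178→185: 7 bp
  185→204: 19 bp
  204→211: 7 bp
  211→218: 7 bp
  218→226: 8 bp
  226→236: 10 bp
  236→249: 13 bp
  249→255: 6 bp
  255→0 (wrap): 268-255+0 = 13 bp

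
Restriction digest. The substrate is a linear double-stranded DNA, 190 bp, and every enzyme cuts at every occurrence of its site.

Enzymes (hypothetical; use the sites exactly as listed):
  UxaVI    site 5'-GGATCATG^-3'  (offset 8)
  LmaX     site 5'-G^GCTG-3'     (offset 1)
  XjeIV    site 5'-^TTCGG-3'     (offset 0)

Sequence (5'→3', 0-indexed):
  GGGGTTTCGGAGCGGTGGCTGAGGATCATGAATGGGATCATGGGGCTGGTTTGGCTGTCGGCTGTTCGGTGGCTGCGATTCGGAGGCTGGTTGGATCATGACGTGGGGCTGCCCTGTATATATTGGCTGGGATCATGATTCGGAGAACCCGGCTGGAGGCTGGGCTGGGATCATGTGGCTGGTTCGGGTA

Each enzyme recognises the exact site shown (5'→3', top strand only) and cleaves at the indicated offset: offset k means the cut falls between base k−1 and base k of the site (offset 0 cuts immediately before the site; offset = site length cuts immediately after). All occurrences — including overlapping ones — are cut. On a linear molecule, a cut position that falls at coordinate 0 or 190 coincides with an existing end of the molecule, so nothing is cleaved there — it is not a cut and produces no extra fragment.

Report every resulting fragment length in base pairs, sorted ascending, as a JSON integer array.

Site scan:
  UxaVI (GGATCATG, off=8): starts [22, 34, 92, 129, 167] → cuts [30, 42, 100, 137, 175]
  LmaX (GGCTG, off=1): starts [16, 43, 52, 59, 70, 84, 106, 124, 150, 157, 162, 176] → cuts [17, 44, 53, 60, 71, 85, 107, 125, 151, 158, 163, 177]
  XjeIV (TTCGG, off=0): starts [5, 64, 78, 138, 182] → cuts [5, 64, 78, 138, 182]

Pooled cuts: [5, 17, 30, 42, 44, 53, 60, 64, 71, 78, 85, 100, 107, 125, 137, 138, 151, 158, 163, 175, 177, 182]

Fragment lengths:
  [0,5): 5 bp
  [5,17): 12 bp
  [17,30): 13 bp
  [30,42): 12 bp
  [42,44): 2 bp
  [44,53): 9 bp
  [53,60): 7 bp
  [60,64): 4 bp
  [64,71): 7 bp
  [71,78): 7 bp
  [78,85): 7 bp
  [85,100): 15 bp
  [100,107): 7 bp
  [107,125): 18 bp
  [125,137): 12 bp
  [137,138): 1 bp
  [138,151): 13 bp
  [151,158): 7 bp
  [158,163): 5 bp
  [163,175): 12 bp
  [175,177): 2 bp
  [177,182): 5 bp
  [182,190): 8 bp

[1,2,2,4,5,5,5,7,7,7,7,7,7,8,9,12,12,12,12,13,13,15,18]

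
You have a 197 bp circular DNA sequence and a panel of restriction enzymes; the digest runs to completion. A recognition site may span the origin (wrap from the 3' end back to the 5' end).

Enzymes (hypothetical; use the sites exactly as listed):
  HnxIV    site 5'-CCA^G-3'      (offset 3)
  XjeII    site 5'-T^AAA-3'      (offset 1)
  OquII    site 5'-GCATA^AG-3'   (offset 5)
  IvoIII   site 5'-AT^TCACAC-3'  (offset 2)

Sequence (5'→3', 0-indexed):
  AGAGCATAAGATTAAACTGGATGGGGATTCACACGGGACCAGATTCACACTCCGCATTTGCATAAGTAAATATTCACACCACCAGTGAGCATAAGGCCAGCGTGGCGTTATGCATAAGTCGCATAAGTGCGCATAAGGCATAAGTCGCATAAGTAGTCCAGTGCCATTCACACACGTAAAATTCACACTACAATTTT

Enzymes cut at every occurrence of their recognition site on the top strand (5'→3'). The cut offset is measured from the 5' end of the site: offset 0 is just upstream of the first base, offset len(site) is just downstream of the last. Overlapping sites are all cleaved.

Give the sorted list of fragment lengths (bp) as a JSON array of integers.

Per-enzyme occurrences:
  HnxIV CCAG/3: at [38, 81, 96, 157] ⇒ [41, 84, 99, 160]
  XjeII TAAA/1: at [12, 66, 176] ⇒ [13, 67, 177]
  OquII GCATAAG/5: at [3, 59, 88, 111, 120, 130, 137, 146] ⇒ [8, 64, 93, 116, 125, 135, 142, 151]
  IvoIII ATTCACAC/2: at [26, 42, 71, 165, 180] ⇒ [28, 44, 73, 167, 182]

All cut coordinates (distinct, sorted): [8, 13, 28, 41, 44, 64, 67, 73, 84, 93, 99, 116, 125, 135, 142, 151, 160, 167, 177, 182]

Fragment lengths:
  8→13: 5 bp
  13→28: 15 bp
  28→41: 13 bp
  41→44: 3 bp
  44→64: 20 bp
  64→67: 3 bp
  67→73: 6 bp
  73→84: 11 bp
  84→93: 9 bp
  93→99: 6 bp
  99→116: 17 bp
  116→125: 9 bp
  125→135: 10 bp
  135→142: 7 bp
  142→151: 9 bp
  151→160: 9 bp
  160→167: 7 bp
  167→177: 10 bp
  177→182: 5 bp
  182→8 (wrap): 197-182+8 = 23 bp

[3,3,5,5,6,6,7,7,9,9,9,9,10,10,11,13,15,17,20,23]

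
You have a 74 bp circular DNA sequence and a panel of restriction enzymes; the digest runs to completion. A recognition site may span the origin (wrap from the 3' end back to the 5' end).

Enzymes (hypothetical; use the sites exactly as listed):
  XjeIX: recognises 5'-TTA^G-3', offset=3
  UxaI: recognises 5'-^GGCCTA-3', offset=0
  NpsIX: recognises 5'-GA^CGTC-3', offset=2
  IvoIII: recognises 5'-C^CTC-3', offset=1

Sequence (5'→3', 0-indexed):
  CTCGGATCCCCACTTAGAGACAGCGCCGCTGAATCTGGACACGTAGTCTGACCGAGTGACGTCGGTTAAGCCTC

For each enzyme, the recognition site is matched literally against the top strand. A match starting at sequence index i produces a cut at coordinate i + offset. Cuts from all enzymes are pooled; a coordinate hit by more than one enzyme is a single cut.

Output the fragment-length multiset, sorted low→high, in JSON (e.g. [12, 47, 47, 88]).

Site scan:
  XjeIX TTAG/3: at [13] ⇒ [16]
  UxaI (GGCCTA, off=0): no sites
  NpsIX GACGTC/2: at [57] ⇒ [59]
  IvoIII CCTC/1: at [70, 73] ⇒ [0, 71]

All cut coordinates (distinct, sorted): [0, 16, 59, 71]

Fragments:
  0→16: 16 bp
  16→59: 43 bp
  59→71: 12 bp
  71→0 (wrap): 74-71+0 = 3 bp

[3,12,16,43]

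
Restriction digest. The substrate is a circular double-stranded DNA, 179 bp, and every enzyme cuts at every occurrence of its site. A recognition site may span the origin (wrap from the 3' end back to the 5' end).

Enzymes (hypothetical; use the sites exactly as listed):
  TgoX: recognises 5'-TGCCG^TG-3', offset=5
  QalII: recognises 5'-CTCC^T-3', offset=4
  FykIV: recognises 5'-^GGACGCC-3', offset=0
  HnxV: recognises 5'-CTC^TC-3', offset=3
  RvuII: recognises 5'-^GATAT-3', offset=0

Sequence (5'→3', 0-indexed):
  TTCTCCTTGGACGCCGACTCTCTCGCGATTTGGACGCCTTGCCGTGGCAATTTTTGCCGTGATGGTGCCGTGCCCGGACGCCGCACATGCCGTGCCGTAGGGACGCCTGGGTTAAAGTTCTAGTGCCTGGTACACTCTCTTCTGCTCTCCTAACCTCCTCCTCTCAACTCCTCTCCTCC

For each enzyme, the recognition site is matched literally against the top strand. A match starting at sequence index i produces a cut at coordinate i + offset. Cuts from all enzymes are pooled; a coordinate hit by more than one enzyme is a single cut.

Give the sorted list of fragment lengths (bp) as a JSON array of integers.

Site scan:
  TgoX (TGCCGTG, off=5): starts [39, 54, 65, 87] → cuts [44, 59, 70, 92]
  QalII (CTCCT, off=4): starts [2, 146, 154, 157, 167, 172, 175] → cuts [0, 6, 150, 158, 161, 171, 176]
  FykIV (GGACGCC, off=0): starts [8, 31, 75, 100] → cuts [8, 31, 75, 100]
  HnxV (CTCTC, off=3): starts [17, 19, 134, 144, 160, 170] → cuts [20, 22, 137, 147, 163, 173]
  RvuII (GATAT, off=0): no sites

Pooled cuts: [0, 6, 8, 20, 22, 31, 44, 59, 70, 75, 92, 100, 137, 147, 150, 158, 161, 163, 171, 173, 176]

Fragments:
  0→6: 6 bp
  6→8: 2 bp
  8→20: 12 bp
  20→22: 2 bp
  22→31: 9 bp
  31→44: 13 bp
  44→59: 15 bp
  59→70: 11 bp
  70→75: 5 bp
  75→92: 17 bp
  92→100: 8 bp
  100→137: 37 bp
  137→147: 10 bp
  147→150: 3 bp
  150→158: 8 bp
  158→161: 3 bp
  161→163: 2 bp
  163→171: 8 bp
  171→173: 2 bp
  173→176: 3 bp
  176→0 (wrap): 179-176+0 = 3 bp

[2,2,2,2,3,3,3,3,5,6,8,8,8,9,10,11,12,13,15,17,37]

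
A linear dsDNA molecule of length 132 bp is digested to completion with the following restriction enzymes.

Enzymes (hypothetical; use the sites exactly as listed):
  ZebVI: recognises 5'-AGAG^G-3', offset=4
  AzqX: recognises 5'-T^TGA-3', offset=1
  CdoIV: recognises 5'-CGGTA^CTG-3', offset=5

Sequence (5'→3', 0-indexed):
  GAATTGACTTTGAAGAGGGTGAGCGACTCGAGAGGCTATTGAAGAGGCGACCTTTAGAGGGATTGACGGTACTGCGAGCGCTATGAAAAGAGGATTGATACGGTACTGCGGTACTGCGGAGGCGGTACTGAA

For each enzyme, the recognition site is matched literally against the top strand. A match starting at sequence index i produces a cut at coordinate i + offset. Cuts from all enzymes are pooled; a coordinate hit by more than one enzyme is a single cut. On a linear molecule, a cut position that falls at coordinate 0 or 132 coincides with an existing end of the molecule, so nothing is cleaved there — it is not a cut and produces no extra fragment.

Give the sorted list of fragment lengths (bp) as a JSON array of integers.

Site scan:
  ZebVI AGAGG/4: at [13, 30, 42, 55, 88] ⇒ [17, 34, 46, 59, 92]
  AzqX TTGA/1: at [3, 9, 38, 62, 94] ⇒ [4, 10, 39, 63, 95]
  CdoIV CGGTACTG/5: at [66, 100, 108, 122] ⇒ [71, 105, 113, 127]

Pooled cuts: [4, 10, 17, 34, 39, 46, 59, 63, 71, 92, 95, 105, 113, 127]

Fragments:
  [0,4): 4 bp
  [4,10): 6 bp
  [10,17): 7 bp
  [17,34): 17 bp
  [34,39): 5 bp
  [39,46): 7 bp
  [46,59): 13 bp
  [59,63): 4 bp
  [63,71): 8 bp
  [71,92): 21 bp
  [92,95): 3 bp
  [95,105): 10 bp
  [105,113): 8 bp
  [113,127): 14 bp
  [127,132): 5 bp

[3,4,4,5,5,6,7,7,8,8,10,13,14,17,21]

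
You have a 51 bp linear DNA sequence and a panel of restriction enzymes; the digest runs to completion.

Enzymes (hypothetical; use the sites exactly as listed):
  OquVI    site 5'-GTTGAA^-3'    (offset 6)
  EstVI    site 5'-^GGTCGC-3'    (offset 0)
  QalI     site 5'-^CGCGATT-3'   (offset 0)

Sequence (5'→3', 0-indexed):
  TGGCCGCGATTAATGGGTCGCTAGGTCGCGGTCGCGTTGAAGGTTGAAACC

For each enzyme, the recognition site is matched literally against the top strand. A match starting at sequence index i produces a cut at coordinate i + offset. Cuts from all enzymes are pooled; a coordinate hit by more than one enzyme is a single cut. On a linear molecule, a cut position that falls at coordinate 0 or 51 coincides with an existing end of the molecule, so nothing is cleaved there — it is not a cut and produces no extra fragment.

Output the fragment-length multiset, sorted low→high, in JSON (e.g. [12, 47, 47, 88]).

[3,4,6,7,8,11,12]

Per-enzyme occurrences:
  OquVI (GTTGAA, off=6): starts [35, 42] → cuts [41, 48]
  EstVI (GGTCGC, off=0): starts [15, 23, 29] → cuts [15, 23, 29]
  QalI (CGCGATT, off=0): starts [4] → cuts [4]

Pooled cuts: [4, 15, 23, 29, 41, 48]

Fragments:
  [0,4): 4 bp
  [4,15): 11 bp
  [15,23): 8 bp
  [23,29): 6 bp
  [29,41): 12 bp
  [41,48): 7 bp
  [48,51): 3 bp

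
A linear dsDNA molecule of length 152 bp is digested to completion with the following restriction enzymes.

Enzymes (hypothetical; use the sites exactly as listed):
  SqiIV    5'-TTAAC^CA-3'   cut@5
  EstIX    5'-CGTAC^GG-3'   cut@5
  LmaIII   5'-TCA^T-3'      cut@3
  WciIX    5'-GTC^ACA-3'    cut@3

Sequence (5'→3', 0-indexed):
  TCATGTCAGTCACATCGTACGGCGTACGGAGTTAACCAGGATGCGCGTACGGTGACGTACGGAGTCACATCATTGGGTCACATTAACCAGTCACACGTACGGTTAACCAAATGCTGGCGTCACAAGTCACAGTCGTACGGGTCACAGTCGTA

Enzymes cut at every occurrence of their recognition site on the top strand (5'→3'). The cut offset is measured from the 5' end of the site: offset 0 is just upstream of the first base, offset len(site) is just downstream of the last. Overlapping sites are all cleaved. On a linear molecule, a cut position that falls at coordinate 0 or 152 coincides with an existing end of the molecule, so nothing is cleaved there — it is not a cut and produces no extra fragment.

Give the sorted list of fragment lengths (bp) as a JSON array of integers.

Site scan:
  SqiIV TTAACCA/5: at [31, 82, 102] ⇒ [36, 87, 107]
  EstIX CGTACGG/5: at [15, 22, 45, 55, 95, 133] ⇒ [20, 27, 50, 60, 100, 138]
  LmaIII TCAT/3: at [0, 69] ⇒ [3, 72]
  WciIX GTCACA/3: at [8, 63, 76, 89, 118, 125, 140] ⇒ [11, 66, 79, 92, 121, 128, 143]

Pooled cuts: [3, 11, 20, 27, 36, 50, 60, 66, 72, 79, 87, 92, 100, 107, 121, 128, 138, 143]

Fragments:
  [0,3): 3 bp
  [3,11): 8 bp
  [11,20): 9 bp
  [20,27): 7 bp
  [27,36): 9 bp
  [36,50): 14 bp
  [50,60): 10 bp
  [60,66): 6 bp
  [66,72): 6 bp
  [72,79): 7 bp
  [79,87): 8 bp
  [87,92): 5 bp
  [92,100): 8 bp
  [100,107): 7 bp
  [107,121): 14 bp
  [121,128): 7 bp
  [128,138): 10 bp
  [138,143): 5 bp
  [143,152): 9 bp

[3,5,5,6,6,7,7,7,7,8,8,8,9,9,9,10,10,14,14]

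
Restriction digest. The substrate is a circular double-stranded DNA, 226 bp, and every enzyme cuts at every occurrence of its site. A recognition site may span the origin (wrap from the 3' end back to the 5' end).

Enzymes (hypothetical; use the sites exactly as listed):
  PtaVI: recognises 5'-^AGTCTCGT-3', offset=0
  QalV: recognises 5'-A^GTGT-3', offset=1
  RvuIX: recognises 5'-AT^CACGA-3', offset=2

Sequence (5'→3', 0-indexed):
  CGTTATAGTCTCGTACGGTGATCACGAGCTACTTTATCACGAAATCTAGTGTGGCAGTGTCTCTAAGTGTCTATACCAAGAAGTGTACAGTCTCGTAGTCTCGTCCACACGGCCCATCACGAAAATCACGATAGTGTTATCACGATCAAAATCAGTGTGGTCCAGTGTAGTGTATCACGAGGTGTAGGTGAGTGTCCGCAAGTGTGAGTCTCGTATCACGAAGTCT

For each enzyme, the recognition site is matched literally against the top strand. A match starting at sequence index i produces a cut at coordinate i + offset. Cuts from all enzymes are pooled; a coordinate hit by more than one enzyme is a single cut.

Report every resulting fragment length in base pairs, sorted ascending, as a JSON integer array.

[5,5,5,6,6,7,7,8,8,9,10,10,10,10,11,11,14,15,16,16,16,21]

Site scan:
  PtaVI AGTCTCGT/0: at [6, 88, 96, 206, 221] ⇒ [6, 88, 96, 206, 221]
  QalV AGTGT/1: at [47, 55, 65, 81, 132, 153, 163, 168, 190, 200] ⇒ [48, 56, 66, 82, 133, 154, 164, 169, 191, 201]
  RvuIX ATCACGA/2: at [20, 35, 115, 124, 138, 173, 214] ⇒ [22, 37, 117, 126, 140, 175, 216]

Pooled cuts: [6, 22, 37, 48, 56, 66, 82, 88, 96, 117, 126, 133, 140, 154, 164, 169, 175, 191, 201, 206, 216, 221]

Fragment lengths:
  6→22: 16 bp
  22→37: 15 bp
  37→48: 11 bp
  48→56: 8 bp
  56→66: 10 bp
  66→82: 16 bp
  82→88: 6 bp
  88→96: 8 bp
  96→117: 21 bp
  117→126: 9 bp
  126→133: 7 bp
  133→140: 7 bp
  140→154: 14 bp
  154→164: 10 bp
  164→169: 5 bp
  169→175: 6 bp
  175→191: 16 bp
  191→201: 10 bp
  201→206: 5 bp
  206→216: 10 bp
  216→221: 5 bp
  221→6 (wrap): 226-221+6 = 11 bp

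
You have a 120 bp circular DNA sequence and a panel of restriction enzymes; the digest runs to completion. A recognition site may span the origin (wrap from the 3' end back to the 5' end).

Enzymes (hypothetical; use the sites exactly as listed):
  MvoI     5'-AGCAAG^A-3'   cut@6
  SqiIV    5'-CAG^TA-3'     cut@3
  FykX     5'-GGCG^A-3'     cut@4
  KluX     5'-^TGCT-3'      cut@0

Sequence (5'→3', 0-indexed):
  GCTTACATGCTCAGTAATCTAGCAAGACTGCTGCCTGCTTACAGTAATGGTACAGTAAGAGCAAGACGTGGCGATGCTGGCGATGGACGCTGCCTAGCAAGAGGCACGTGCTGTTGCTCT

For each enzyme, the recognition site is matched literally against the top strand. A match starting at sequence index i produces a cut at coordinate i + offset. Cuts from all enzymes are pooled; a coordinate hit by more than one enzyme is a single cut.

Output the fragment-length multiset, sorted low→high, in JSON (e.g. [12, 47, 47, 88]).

[1,2,5,6,7,7,7,8,8,8,9,10,11,12,19]

Scan for sites:
  MvoI (AGCAAGA, off=6): starts [20, 59, 95] → cuts [26, 65, 101]
  SqiIV (CAGTA, off=3): starts [11, 41, 52] → cuts [14, 44, 55]
  FykX (GGCGA, off=4): starts [69, 78] → cuts [73, 82]
  KluX (TGCT, off=0): starts [7, 28, 35, 74, 108, 114, 119] → cuts [7, 28, 35, 74, 108, 114, 119]

All cut coordinates (distinct, sorted): [7, 14, 26, 28, 35, 44, 55, 65, 73, 74, 82, 101, 108, 114, 119]

Fragment lengths:
  7→14: 7 bp
  14→26: 12 bp
  26→28: 2 bp
  28→35: 7 bp
  35→44: 9 bp
  44→55: 11 bp
  55→65: 10 bp
  65→73: 8 bp
  73→74: 1 bp
  74→82: 8 bp
  82→101: 19 bp
  101→108: 7 bp
  108→114: 6 bp
  114→119: 5 bp
  119→7 (wrap): 120-119+7 = 8 bp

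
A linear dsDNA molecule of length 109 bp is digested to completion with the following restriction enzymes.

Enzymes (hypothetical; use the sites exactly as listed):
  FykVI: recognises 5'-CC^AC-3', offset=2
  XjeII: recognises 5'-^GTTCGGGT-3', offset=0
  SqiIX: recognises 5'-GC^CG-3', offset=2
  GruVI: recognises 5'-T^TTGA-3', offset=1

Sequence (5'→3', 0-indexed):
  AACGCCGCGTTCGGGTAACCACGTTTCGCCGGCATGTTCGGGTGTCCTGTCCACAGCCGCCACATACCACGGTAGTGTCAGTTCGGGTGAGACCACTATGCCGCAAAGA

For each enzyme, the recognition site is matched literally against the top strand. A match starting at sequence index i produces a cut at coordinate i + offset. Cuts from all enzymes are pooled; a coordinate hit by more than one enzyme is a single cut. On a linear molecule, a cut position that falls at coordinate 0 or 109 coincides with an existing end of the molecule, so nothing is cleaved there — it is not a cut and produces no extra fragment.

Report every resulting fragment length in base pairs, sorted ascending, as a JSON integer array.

Site scan:
  FykVI CCAC/2: at [18, 50, 59, 66, 92] ⇒ [20, 52, 61, 68, 94]
  XjeII GTTCGGGT/0: at [8, 35, 80] ⇒ [8, 35, 80]
  SqiIX GCCG/2: at [3, 27, 55, 99] ⇒ [5, 29, 57, 101]
  GruVI (TTTGA, off=1): no sites

Pooled cuts: [5, 8, 20, 29, 35, 52, 57, 61, 68, 80, 94, 101]

Fragments:
  [0,5): 5 bp
  [5,8): 3 bp
  [8,20): 12 bp
  [20,29): 9 bp
  [29,35): 6 bp
  [35,52): 17 bp
  [52,57): 5 bp
  [57,61): 4 bp
  [61,68): 7 bp
  [68,80): 12 bp
  [80,94): 14 bp
  [94,101): 7 bp
  [101,109): 8 bp

[3,4,5,5,6,7,7,8,9,12,12,14,17]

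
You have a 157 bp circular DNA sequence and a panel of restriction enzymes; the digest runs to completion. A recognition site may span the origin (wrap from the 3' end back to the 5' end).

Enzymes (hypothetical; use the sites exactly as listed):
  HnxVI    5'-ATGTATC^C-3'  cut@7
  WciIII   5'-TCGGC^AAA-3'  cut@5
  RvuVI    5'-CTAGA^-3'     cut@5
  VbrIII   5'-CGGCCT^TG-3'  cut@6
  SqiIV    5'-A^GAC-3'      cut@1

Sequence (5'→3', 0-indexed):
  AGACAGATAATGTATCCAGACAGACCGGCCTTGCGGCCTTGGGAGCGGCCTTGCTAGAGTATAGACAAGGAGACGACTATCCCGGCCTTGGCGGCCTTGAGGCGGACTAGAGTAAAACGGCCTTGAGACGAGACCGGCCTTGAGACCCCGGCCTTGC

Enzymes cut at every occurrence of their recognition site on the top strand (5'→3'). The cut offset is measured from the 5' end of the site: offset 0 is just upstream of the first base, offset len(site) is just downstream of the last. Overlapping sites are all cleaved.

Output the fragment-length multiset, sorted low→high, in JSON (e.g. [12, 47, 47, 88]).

[2,3,3,4,4,5,5,7,8,8,9,9,9,11,12,12,14,15,17]

Site scan:
  HnxVI (ATGTATCC, off=7): starts [9] → cuts [16]
  WciIII (TCGGCAAA, off=5): no sites
  RvuVI (CTAGA, off=5): starts [53, 106] → cuts [58, 111]
  VbrIII (CGGCCTTG, off=6): starts [25, 33, 45, 82, 91, 117, 134, 148] → cuts [31, 39, 51, 88, 97, 123, 140, 154]
  SqiIV (AGAC, off=1): starts [0, 17, 21, 62, 70, 125, 130, 142] → cuts [1, 18, 22, 63, 71, 126, 131, 143]

Pooled cuts: [1, 16, 18, 22, 31, 39, 51, 58, 63, 71, 88, 97, 111, 123, 126, 131, 140, 143, 154]

Fragments:
  1→16: 15 bp
  16→18: 2 bp
  18→22: 4 bp
  22→31: 9 bp
  31→39: 8 bp
  39→51: 12 bp
  51→58: 7 bp
  58→63: 5 bp
  63→71: 8 bp
  71→88: 17 bp
  88→97: 9 bp
  97→111: 14 bp
  111→123: 12 bp
  123→126: 3 bp
  126→131: 5 bp
  131→140: 9 bp
  140→143: 3 bp
  143→154: 11 bp
  154→1 (wrap): 157-154+1 = 4 bp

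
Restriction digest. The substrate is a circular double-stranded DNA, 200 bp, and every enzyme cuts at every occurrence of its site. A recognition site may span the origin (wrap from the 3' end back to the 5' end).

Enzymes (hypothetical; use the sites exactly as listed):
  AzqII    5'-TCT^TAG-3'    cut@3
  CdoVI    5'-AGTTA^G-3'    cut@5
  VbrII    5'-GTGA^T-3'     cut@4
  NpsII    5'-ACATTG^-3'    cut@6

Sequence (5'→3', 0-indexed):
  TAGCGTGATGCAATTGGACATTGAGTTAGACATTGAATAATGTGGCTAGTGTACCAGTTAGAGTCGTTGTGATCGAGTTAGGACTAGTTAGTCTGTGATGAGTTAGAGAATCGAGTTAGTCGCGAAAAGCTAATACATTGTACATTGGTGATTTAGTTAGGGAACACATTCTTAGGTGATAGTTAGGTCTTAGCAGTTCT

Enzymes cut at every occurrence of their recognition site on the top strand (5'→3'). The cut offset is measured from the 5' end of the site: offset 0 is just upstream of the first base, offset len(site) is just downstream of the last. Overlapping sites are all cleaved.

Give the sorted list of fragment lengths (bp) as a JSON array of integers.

[4,5,5,6,7,7,7,7,8,8,8,8,10,10,12,13,13,15,22,25]

Scan for sites:
  AzqII (TCTTAG, off=3): starts [169, 187, 197] → cuts [0, 172, 190]
  CdoVI (AGTTAG, off=5): starts [23, 55, 75, 85, 100, 113, 154, 180] → cuts [28, 60, 80, 90, 105, 118, 159, 185]
  VbrII (GTGAT, off=4): starts [4, 68, 94, 147, 175] → cuts [8, 72, 98, 151, 179]
  NpsII (ACATTG, off=6): starts [17, 29, 134, 141] → cuts [23, 35, 140, 147]

All cut coordinates (distinct, sorted): [0, 8, 23, 28, 35, 60, 72, 80, 90, 98, 105, 118, 140, 147, 151, 159, 172, 179, 185, 190]

Fragment lengths:
  0→8: 8 bp
  8→23: 15 bp
  23→28: 5 bp
  28→35: 7 bp
  35→60: 25 bp
  60→72: 12 bp
  72→80: 8 bp
  80→90: 10 bp
  90→98: 8 bp
  98→105: 7 bp
  105→118: 13 bp
  118→140: 22 bp
  140→147: 7 bp
  147→151: 4 bp
  151→159: 8 bp
  159→172: 13 bp
  172→179: 7 bp
  179→185: 6 bp
  185→190: 5 bp
  190→0 (wrap): 200-190+0 = 10 bp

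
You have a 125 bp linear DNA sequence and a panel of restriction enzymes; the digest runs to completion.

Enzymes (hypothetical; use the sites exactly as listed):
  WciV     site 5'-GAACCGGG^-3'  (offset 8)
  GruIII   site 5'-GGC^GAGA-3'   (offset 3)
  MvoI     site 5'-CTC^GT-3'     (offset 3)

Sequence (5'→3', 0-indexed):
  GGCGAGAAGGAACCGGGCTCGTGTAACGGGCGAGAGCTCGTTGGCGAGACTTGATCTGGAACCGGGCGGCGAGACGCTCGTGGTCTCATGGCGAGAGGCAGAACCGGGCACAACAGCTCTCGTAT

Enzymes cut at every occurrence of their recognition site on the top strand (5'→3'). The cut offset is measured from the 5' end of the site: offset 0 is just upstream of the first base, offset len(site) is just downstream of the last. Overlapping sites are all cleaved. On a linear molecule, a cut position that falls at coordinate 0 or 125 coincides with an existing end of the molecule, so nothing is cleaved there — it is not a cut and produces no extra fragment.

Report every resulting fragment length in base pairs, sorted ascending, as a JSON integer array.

[3,3,4,4,6,8,9,11,13,13,14,16,21]

Per-enzyme occurrences:
  WciV (GAACCGGG, off=8): starts [9, 58, 100] → cuts [17, 66, 108]
  GruIII (GGCGAGA, off=3): starts [0, 28, 42, 67, 89] → cuts [3, 31, 45, 70, 92]
  MvoI (CTCGT, off=3): starts [17, 36, 76, 118] → cuts [20, 39, 79, 121]

Pooled cuts: [3, 17, 20, 31, 39, 45, 66, 70, 79, 92, 108, 121]

Fragments:
  [0,3): 3 bp
  [3,17): 14 bp
  [17,20): 3 bp
  [20,31): 11 bp
  [31,39): 8 bp
  [39,45): 6 bp
  [45,66): 21 bp
  [66,70): 4 bp
  [70,79): 9 bp
  [79,92): 13 bp
  [92,108): 16 bp
  [108,121): 13 bp
  [121,125): 4 bp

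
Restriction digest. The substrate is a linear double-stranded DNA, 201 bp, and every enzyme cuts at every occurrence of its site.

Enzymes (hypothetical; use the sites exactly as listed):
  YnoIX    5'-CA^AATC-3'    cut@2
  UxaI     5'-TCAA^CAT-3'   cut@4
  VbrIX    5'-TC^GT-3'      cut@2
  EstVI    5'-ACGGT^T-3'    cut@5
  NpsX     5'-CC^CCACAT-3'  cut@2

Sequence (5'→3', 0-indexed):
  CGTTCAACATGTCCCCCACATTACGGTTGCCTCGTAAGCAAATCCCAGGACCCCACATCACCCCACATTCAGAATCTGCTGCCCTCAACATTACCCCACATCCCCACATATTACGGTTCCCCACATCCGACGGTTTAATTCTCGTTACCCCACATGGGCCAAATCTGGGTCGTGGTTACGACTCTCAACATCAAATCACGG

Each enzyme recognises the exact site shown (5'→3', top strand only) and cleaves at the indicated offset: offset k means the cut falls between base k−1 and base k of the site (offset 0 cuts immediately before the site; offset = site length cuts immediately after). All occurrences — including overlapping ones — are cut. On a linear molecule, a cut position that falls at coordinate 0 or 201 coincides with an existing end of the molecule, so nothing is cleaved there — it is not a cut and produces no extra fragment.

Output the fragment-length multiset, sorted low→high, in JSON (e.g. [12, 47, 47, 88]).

Site scan:
  YnoIX CAAATC/2: at [38, 159, 191] ⇒ [40, 161, 193]
  UxaI TCAACAT/4: at [3, 84, 184] ⇒ [7, 88, 188]
  VbrIX TCGT/2: at [31, 141, 169] ⇒ [33, 143, 171]
  EstVI ACGGTT/5: at [22, 112, 129] ⇒ [27, 117, 134]
  NpsX CCCCACAT/2: at [13, 50, 60, 93, 101, 118, 147] ⇒ [15, 52, 62, 95, 103, 120, 149]

Pooled cuts: [7, 15, 27, 33, 40, 52, 62, 88, 95, 103, 117, 120, 134, 143, 149, 161, 171, 188, 193]

Fragments:
  [0,7): 7 bp
  [7,15): 8 bp
  [15,27): 12 bp
  [27,33): 6 bp
  [33,40): 7 bp
  [40,52): 12 bp
  [52,62): 10 bp
  [62,88): 26 bp
  [88,95): 7 bp
  [95,103): 8 bp
  [103,117): 14 bp
  [117,120): 3 bp
  [120,134): 14 bp
  [134,143): 9 bp
  [143,149): 6 bp
  [149,161): 12 bp
  [161,171): 10 bp
  [171,188): 17 bp
  [188,193): 5 bp
  [193,201): 8 bp

[3,5,6,6,7,7,7,8,8,8,9,10,10,12,12,12,14,14,17,26]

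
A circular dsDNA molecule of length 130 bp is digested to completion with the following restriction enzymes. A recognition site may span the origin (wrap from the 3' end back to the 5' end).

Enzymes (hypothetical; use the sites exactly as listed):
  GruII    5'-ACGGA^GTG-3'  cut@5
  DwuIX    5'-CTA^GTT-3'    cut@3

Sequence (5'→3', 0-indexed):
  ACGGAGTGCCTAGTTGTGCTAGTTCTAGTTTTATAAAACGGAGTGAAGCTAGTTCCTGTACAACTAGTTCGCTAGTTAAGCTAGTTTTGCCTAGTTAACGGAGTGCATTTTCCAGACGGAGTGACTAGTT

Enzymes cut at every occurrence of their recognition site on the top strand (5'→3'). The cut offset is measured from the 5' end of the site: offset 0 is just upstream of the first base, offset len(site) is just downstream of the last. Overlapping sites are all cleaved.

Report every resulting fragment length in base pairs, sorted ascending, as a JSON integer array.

Scan for sites:
  GruII (ACGGAGTG, off=5): starts [0, 37, 97, 115] → cuts [5, 42, 102, 120]
  DwuIX (CTAGTT, off=3): starts [9, 18, 24, 48, 63, 71, 80, 90, 124] → cuts [12, 21, 27, 51, 66, 74, 83, 93, 127]

All cut coordinates (distinct, sorted): [5, 12, 21, 27, 42, 51, 66, 74, 83, 93, 102, 120, 127]

Fragment lengths:
  5→12: 7 bp
  12→21: 9 bp
  21→27: 6 bp
  27→42: 15 bp
  42→51: 9 bp
  51→66: 15 bp
  66→74: 8 bp
  74→83: 9 bp
  83→93: 10 bp
  93→102: 9 bp
  102→120: 18 bp
  120→127: 7 bp
  127→5 (wrap): 130-127+5 = 8 bp

[6,7,7,8,8,9,9,9,9,10,15,15,18]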